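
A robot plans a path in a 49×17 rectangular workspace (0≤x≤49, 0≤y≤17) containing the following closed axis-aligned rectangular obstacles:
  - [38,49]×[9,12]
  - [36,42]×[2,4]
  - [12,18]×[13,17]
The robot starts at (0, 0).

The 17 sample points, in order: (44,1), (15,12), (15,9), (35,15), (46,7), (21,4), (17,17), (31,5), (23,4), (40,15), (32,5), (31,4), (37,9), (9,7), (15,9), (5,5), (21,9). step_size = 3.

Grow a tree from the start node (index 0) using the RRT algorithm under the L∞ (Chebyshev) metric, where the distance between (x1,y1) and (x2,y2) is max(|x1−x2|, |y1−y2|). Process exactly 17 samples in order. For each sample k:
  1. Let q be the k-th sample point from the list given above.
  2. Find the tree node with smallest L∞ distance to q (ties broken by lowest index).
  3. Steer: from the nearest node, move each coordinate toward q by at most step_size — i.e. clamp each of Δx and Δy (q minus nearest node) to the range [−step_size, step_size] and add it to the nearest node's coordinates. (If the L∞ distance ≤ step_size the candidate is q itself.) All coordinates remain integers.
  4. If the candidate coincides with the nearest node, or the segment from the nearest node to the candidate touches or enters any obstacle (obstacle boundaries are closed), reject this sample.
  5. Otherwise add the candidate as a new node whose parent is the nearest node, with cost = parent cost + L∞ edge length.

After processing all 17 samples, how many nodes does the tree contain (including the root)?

Node count: 16

1. q=(44,1) nearest=0 d=44 new=(3,1) → add node 1 parent=0 cost=3
2. q=(15,12) nearest=1 d=12 new=(6,4) → add node 2 parent=1 cost=6
3. q=(15,9) nearest=2 d=9 new=(9,7) → add node 3 parent=2 cost=9
4. q=(35,15) nearest=3 d=26 new=(12,10) → add node 4 parent=3 cost=12
5. q=(46,7) nearest=4 d=34 new=(15,7) → add node 5 parent=4 cost=15
6. q=(21,4) nearest=5 d=6 new=(18,4) → add node 6 parent=5 cost=18
7. q=(17,17) nearest=4 d=7 new=(15,13) → blocked by [12,18]×[13,17], reject
8. q=(31,5) nearest=6 d=13 new=(21,5) → add node 7 parent=6 cost=21
9. q=(23,4) nearest=7 d=2 new=(23,4) → add node 8 parent=7 cost=23
10. q=(40,15) nearest=8 d=17 new=(26,7) → add node 9 parent=8 cost=26
11. q=(32,5) nearest=9 d=6 new=(29,5) → add node 10 parent=9 cost=29
12. q=(31,4) nearest=10 d=2 new=(31,4) → add node 11 parent=10 cost=31
13. q=(37,9) nearest=11 d=6 new=(34,7) → add node 12 parent=11 cost=34
14. q=(9,7) nearest=3 d=0 → coincident, reject
15. q=(15,9) nearest=5 d=2 new=(15,9) → add node 13 parent=5 cost=17
16. q=(5,5) nearest=2 d=1 new=(5,5) → add node 14 parent=2 cost=7
17. q=(21,9) nearest=7 d=4 new=(21,8) → add node 15 parent=7 cost=24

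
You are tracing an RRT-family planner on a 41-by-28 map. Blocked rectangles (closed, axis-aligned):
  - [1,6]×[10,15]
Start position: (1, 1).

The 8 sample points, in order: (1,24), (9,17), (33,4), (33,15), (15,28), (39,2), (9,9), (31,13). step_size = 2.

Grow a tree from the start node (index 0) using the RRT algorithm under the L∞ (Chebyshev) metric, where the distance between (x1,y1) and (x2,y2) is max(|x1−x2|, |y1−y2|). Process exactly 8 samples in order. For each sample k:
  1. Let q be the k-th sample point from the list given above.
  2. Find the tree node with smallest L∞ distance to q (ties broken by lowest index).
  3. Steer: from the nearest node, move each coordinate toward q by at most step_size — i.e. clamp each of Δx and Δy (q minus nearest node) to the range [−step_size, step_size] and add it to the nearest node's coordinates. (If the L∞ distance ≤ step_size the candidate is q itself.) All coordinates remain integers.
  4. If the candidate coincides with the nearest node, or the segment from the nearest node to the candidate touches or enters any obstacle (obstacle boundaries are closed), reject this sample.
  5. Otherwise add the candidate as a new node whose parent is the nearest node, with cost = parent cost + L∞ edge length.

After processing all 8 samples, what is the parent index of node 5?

1. q=(1,24) nearest=0 d=23 new=(1,3) → add node 1 parent=0 cost=2
2. q=(9,17) nearest=1 d=14 new=(3,5) → add node 2 parent=1 cost=4
3. q=(33,4) nearest=2 d=30 new=(5,4) → add node 3 parent=2 cost=6
4. q=(33,15) nearest=3 d=28 new=(7,6) → add node 4 parent=3 cost=8
5. q=(15,28) nearest=4 d=22 new=(9,8) → add node 5 parent=4 cost=10
6. q=(39,2) nearest=5 d=30 new=(11,6) → add node 6 parent=5 cost=12
7. q=(9,9) nearest=5 d=1 new=(9,9) → add node 7 parent=5 cost=11
8. q=(31,13) nearest=6 d=20 new=(13,8) → add node 8 parent=6 cost=14

Parent of node 5: 4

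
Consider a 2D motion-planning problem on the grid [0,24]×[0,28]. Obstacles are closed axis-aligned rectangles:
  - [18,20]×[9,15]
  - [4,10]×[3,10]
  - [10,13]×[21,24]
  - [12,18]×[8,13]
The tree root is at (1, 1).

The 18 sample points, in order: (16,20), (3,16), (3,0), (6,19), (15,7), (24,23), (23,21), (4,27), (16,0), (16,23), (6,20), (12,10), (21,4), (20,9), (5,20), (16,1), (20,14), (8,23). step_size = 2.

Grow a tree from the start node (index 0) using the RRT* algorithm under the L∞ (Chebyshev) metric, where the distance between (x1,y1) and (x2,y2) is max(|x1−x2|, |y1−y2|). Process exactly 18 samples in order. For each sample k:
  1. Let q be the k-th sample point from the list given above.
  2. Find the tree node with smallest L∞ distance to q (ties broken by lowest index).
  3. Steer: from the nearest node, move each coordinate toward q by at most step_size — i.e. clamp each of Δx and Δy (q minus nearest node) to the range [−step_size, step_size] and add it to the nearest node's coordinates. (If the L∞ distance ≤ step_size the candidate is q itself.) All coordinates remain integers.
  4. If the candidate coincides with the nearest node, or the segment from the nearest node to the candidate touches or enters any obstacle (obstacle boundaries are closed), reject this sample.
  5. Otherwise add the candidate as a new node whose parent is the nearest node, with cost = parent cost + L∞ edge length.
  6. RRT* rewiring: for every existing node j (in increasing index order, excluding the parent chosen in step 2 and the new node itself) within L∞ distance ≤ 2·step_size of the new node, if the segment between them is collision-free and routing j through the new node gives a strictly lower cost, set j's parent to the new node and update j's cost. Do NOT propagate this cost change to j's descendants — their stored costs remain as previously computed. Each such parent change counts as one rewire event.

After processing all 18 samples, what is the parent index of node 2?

1. q=(16,20) nearest=0 d=19 new=(3,3) → add node 1 parent=0 cost=2
2. q=(3,16) nearest=1 d=13 new=(3,5) → add node 2 parent=1 cost=4
3. q=(3,0) nearest=0 d=2 new=(3,0) → add node 3 parent=0 cost=2
4. q=(6,19) nearest=2 d=14 new=(5,7) → blocked by [4,10]×[3,10], reject
5. q=(15,7) nearest=1 d=12 new=(5,5) → blocked by [4,10]×[3,10], reject
6. q=(24,23) nearest=1 d=21 new=(5,5) → blocked by [4,10]×[3,10], reject
7. q=(23,21) nearest=1 d=20 new=(5,5) → blocked by [4,10]×[3,10], reject
8. q=(4,27) nearest=2 d=22 new=(4,7) → blocked by [4,10]×[3,10], reject
9. q=(16,0) nearest=1 d=13 new=(5,1) → add node 4 parent=1 cost=4
10. q=(16,23) nearest=2 d=18 new=(5,7) → blocked by [4,10]×[3,10], reject
11. q=(6,20) nearest=2 d=15 new=(5,7) → blocked by [4,10]×[3,10], reject
12. q=(12,10) nearest=1 d=9 new=(5,5) → blocked by [4,10]×[3,10], reject
13. q=(21,4) nearest=4 d=16 new=(7,3) → blocked by [4,10]×[3,10], reject
14. q=(20,9) nearest=4 d=15 new=(7,3) → blocked by [4,10]×[3,10], reject
15. q=(5,20) nearest=2 d=15 new=(5,7) → blocked by [4,10]×[3,10], reject
16. q=(16,1) nearest=4 d=11 new=(7,1) → add node 5 parent=4 cost=6
17. q=(20,14) nearest=5 d=13 new=(9,3) → blocked by [4,10]×[3,10], reject
18. q=(8,23) nearest=2 d=18 new=(5,7) → blocked by [4,10]×[3,10], reject

Parent of node 2: 1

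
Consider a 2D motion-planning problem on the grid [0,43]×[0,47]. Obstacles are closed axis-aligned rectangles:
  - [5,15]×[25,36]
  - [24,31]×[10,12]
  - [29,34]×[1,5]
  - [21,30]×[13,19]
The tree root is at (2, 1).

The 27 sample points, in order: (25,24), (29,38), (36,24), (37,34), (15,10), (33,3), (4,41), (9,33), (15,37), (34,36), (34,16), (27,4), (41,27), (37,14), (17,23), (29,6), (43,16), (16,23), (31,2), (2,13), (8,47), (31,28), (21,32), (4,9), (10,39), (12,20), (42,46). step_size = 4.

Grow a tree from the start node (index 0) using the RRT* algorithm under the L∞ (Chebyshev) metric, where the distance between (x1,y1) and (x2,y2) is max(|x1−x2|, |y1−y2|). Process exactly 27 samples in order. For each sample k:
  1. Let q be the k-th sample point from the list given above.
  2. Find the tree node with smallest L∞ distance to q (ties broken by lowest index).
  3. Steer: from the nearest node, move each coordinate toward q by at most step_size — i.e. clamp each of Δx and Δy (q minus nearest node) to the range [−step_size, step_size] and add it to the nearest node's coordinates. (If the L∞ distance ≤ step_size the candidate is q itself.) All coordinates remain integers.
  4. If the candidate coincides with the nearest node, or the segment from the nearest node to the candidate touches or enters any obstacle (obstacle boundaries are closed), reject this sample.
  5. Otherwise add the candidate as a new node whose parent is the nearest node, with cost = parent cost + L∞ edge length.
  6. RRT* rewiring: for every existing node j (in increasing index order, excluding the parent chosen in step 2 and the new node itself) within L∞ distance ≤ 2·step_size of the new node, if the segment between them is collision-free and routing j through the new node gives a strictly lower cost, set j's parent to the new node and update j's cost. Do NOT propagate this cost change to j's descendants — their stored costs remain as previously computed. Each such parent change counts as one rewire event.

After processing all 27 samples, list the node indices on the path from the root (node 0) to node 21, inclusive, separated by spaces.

Path: 0 1 2 3 4 7 9 17 19 21

1. q=(25,24) nearest=0 d=23 new=(6,5) → add node 1 parent=0 cost=4
2. q=(29,38) nearest=1 d=33 new=(10,9) → add node 2 parent=1 cost=8
3. q=(36,24) nearest=2 d=26 new=(14,13) → add node 3 parent=2 cost=12
4. q=(37,34) nearest=3 d=23 new=(18,17) → add node 4 parent=3 cost=16
5. q=(15,10) nearest=3 d=3 new=(15,10) → add node 5 parent=3 cost=15
6. q=(33,3) nearest=4 d=15 new=(22,13) → blocked by [21,30]×[13,19], reject
7. q=(4,41) nearest=4 d=24 new=(14,21) → add node 6 parent=4 cost=20
8. q=(9,33) nearest=6 d=12 new=(10,25) → blocked by [5,15]×[25,36], reject
9. q=(15,37) nearest=6 d=16 new=(15,25) → blocked by [5,15]×[25,36], reject
10. q=(34,36) nearest=4 d=19 new=(22,21) → add node 7 parent=4 cost=20
11. q=(34,16) nearest=7 d=12 new=(26,17) → blocked by [21,30]×[13,19], reject
12. q=(27,4) nearest=5 d=12 new=(19,6) → add node 8 parent=5 cost=19
13. q=(41,27) nearest=7 d=19 new=(26,25) → add node 9 parent=7 cost=24
14. q=(37,14) nearest=9 d=11 new=(30,21) → add node 10 parent=9 cost=28
15. q=(17,23) nearest=6 d=3 new=(17,23) → add node 11 parent=6 cost=23
16. q=(29,6) nearest=8 d=10 new=(23,6) → add node 12 parent=8 cost=23
17. q=(43,16) nearest=10 d=13 new=(34,17) → add node 13 parent=10 cost=32
18. q=(16,23) nearest=11 d=1 new=(16,23) → add node 14 parent=11 cost=24
19. q=(31,2) nearest=12 d=8 new=(27,2) → add node 15 parent=12 cost=27
20. q=(2,13) nearest=1 d=8 new=(2,9) → add node 16 parent=1 cost=8
21. q=(8,47) nearest=9 d=22 new=(22,29) → add node 17 parent=9 cost=28
22. q=(31,28) nearest=9 d=5 new=(30,28) → add node 18 parent=9 cost=28
23. q=(21,32) nearest=17 d=3 new=(21,32) → add node 19 parent=17 cost=31
24. q=(4,9) nearest=16 d=2 new=(4,9) → add node 20 parent=16 cost=10
25. q=(10,39) nearest=19 d=11 new=(17,36) → add node 21 parent=19 cost=35
26. q=(12,20) nearest=6 d=2 new=(12,20) → add node 22 parent=6 cost=22
27. q=(42,46) nearest=18 d=18 new=(34,32) → add node 23 parent=18 cost=32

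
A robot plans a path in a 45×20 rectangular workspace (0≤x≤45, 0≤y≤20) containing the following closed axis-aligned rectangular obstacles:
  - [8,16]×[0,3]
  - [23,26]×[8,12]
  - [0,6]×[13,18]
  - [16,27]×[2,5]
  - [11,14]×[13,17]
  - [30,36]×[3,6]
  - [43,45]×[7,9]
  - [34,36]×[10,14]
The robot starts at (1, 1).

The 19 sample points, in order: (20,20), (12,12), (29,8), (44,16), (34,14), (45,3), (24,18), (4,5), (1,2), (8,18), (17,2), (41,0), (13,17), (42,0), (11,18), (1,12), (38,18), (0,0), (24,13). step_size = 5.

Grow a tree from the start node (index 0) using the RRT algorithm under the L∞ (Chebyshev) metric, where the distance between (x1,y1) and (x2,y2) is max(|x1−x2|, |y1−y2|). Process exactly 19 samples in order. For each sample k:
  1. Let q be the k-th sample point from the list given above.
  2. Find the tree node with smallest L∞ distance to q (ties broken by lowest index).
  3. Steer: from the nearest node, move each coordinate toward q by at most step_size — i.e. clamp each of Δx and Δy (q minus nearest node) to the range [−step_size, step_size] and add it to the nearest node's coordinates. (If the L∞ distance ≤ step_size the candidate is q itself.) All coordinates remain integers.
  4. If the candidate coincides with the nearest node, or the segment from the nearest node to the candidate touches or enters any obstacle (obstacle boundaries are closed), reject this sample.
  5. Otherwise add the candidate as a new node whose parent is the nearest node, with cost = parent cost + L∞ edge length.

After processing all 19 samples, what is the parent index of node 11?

Parent of node 11: 10

1. q=(20,20) nearest=0 d=19 new=(6,6) → add node 1 parent=0 cost=5
2. q=(12,12) nearest=1 d=6 new=(11,11) → add node 2 parent=1 cost=10
3. q=(29,8) nearest=2 d=18 new=(16,8) → add node 3 parent=2 cost=15
4. q=(44,16) nearest=3 d=28 new=(21,13) → add node 4 parent=3 cost=20
5. q=(34,14) nearest=4 d=13 new=(26,14) → add node 5 parent=4 cost=25
6. q=(45,3) nearest=5 d=19 new=(31,9) → add node 6 parent=5 cost=30
7. q=(24,18) nearest=5 d=4 new=(24,18) → add node 7 parent=5 cost=29
8. q=(4,5) nearest=1 d=2 new=(4,5) → add node 8 parent=1 cost=7
9. q=(1,2) nearest=0 d=1 new=(1,2) → add node 9 parent=0 cost=1
10. q=(8,18) nearest=2 d=7 new=(8,16) → add node 10 parent=2 cost=15
11. q=(17,2) nearest=3 d=6 new=(17,3) → blocked by [16,27]×[2,5], reject
12. q=(41,0) nearest=6 d=10 new=(36,4) → blocked by [30,36]×[3,6], reject
13. q=(13,17) nearest=10 d=5 new=(13,17) → blocked by [11,14]×[13,17], reject
14. q=(42,0) nearest=6 d=11 new=(36,4) → blocked by [30,36]×[3,6], reject
15. q=(11,18) nearest=10 d=3 new=(11,18) → add node 11 parent=10 cost=18
16. q=(1,12) nearest=1 d=6 new=(1,11) → add node 12 parent=1 cost=10
17. q=(38,18) nearest=6 d=9 new=(36,14) → blocked by [34,36]×[10,14], reject
18. q=(0,0) nearest=0 d=1 new=(0,0) → add node 13 parent=0 cost=1
19. q=(24,13) nearest=5 d=2 new=(24,13) → add node 14 parent=5 cost=27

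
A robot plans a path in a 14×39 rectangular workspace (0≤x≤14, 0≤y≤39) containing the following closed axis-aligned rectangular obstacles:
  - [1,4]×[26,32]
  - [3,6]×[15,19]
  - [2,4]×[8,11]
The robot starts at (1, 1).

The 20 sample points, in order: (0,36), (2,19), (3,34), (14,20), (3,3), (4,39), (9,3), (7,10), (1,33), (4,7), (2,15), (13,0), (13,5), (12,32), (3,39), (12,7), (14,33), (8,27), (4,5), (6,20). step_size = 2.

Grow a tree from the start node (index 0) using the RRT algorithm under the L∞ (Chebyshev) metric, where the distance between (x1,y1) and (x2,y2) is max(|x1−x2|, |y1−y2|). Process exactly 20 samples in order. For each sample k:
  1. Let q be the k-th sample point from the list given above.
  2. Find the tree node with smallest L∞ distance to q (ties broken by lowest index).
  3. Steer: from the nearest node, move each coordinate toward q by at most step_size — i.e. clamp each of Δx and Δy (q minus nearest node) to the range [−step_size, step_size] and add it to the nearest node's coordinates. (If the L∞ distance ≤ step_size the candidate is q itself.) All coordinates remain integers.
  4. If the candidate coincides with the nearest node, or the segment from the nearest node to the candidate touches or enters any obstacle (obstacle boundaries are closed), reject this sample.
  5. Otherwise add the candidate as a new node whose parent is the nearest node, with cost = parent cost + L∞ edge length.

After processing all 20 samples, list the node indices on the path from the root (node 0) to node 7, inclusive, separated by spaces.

Path: 0 1 2 3 5 7

1. q=(0,36) nearest=0 d=35 new=(0,3) → add node 1 parent=0 cost=2
2. q=(2,19) nearest=1 d=16 new=(2,5) → add node 2 parent=1 cost=4
3. q=(3,34) nearest=2 d=29 new=(3,7) → add node 3 parent=2 cost=6
4. q=(14,20) nearest=3 d=13 new=(5,9) → blocked by [2,4]×[8,11], reject
5. q=(3,3) nearest=0 d=2 new=(3,3) → add node 4 parent=0 cost=2
6. q=(4,39) nearest=3 d=32 new=(4,9) → blocked by [2,4]×[8,11], reject
7. q=(9,3) nearest=3 d=6 new=(5,5) → add node 5 parent=3 cost=8
8. q=(7,10) nearest=3 d=4 new=(5,9) → blocked by [2,4]×[8,11], reject
9. q=(1,33) nearest=3 d=26 new=(1,9) → blocked by [2,4]×[8,11], reject
10. q=(4,7) nearest=3 d=1 new=(4,7) → add node 6 parent=3 cost=7
11. q=(2,15) nearest=3 d=8 new=(2,9) → blocked by [2,4]×[8,11], reject
12. q=(13,0) nearest=5 d=8 new=(7,3) → add node 7 parent=5 cost=10
13. q=(13,5) nearest=7 d=6 new=(9,5) → add node 8 parent=7 cost=12
14. q=(12,32) nearest=3 d=25 new=(5,9) → blocked by [2,4]×[8,11], reject
15. q=(3,39) nearest=3 d=32 new=(3,9) → blocked by [2,4]×[8,11], reject
16. q=(12,7) nearest=8 d=3 new=(11,7) → add node 9 parent=8 cost=14
17. q=(14,33) nearest=3 d=26 new=(5,9) → blocked by [2,4]×[8,11], reject
18. q=(8,27) nearest=3 d=20 new=(5,9) → blocked by [2,4]×[8,11], reject
19. q=(4,5) nearest=5 d=1 new=(4,5) → add node 10 parent=5 cost=9
20. q=(6,20) nearest=3 d=13 new=(5,9) → blocked by [2,4]×[8,11], reject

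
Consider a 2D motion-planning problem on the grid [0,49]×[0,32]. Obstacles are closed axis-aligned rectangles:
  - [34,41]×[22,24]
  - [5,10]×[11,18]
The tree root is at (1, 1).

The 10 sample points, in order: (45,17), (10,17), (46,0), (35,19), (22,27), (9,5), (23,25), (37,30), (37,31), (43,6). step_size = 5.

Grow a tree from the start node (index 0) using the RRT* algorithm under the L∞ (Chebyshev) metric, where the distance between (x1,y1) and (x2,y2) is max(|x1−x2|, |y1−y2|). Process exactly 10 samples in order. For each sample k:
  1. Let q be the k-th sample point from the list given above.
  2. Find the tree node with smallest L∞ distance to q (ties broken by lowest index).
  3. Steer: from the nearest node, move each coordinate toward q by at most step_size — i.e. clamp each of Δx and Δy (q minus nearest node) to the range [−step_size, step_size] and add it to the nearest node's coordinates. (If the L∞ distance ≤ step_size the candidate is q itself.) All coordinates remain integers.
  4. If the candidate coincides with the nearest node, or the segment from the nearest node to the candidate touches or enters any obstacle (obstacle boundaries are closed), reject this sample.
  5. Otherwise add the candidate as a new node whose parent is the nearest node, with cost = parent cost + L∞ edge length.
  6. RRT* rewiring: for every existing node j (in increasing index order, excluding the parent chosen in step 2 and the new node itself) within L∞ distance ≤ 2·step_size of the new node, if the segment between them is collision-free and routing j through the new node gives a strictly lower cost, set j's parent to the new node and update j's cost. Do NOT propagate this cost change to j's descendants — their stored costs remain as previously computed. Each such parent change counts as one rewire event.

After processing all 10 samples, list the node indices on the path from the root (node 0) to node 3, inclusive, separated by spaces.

Path: 0 1 2 3

1. q=(45,17) nearest=0 d=44 new=(6,6) → add node 1 parent=0 cost=5
2. q=(10,17) nearest=1 d=11 new=(10,11) → blocked by [5,10]×[11,18], reject
3. q=(46,0) nearest=1 d=40 new=(11,1) → add node 2 parent=1 cost=10
4. q=(35,19) nearest=2 d=24 new=(16,6) → add node 3 parent=2 cost=15
5. q=(22,27) nearest=1 d=21 new=(11,11) → add node 4 parent=1 cost=10
6. q=(9,5) nearest=1 d=3 new=(9,5) → add node 5 parent=1 cost=8
7. q=(23,25) nearest=4 d=14 new=(16,16) → add node 6 parent=4 cost=15
8. q=(37,30) nearest=6 d=21 new=(21,21) → add node 7 parent=6 cost=20
9. q=(37,31) nearest=7 d=16 new=(26,26) → add node 8 parent=7 cost=25
10. q=(43,6) nearest=8 d=20 new=(31,21) → add node 9 parent=8 cost=30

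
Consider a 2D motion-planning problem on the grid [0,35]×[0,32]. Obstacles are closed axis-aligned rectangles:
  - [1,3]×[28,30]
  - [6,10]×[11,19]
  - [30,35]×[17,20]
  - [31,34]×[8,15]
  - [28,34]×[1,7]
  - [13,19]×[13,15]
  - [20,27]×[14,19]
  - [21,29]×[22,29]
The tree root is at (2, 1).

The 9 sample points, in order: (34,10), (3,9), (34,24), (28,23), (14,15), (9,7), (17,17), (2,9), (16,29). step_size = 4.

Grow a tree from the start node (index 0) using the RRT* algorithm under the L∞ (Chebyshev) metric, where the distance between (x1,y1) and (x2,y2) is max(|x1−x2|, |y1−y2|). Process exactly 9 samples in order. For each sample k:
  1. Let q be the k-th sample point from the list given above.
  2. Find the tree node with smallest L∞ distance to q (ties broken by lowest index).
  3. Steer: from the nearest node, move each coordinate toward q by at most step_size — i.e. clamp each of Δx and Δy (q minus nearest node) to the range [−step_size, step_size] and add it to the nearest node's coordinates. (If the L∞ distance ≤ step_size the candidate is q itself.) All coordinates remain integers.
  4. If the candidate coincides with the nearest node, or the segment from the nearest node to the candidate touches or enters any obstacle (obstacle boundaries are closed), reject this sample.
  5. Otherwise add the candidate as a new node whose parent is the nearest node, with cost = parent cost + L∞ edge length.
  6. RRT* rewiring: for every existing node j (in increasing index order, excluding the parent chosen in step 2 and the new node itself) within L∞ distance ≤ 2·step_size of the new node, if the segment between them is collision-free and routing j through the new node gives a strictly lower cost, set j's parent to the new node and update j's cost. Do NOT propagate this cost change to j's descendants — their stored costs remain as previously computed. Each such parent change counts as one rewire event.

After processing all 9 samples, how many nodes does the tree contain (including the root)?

1. q=(34,10) nearest=0 d=32 new=(6,5) → add node 1 parent=0 cost=4
2. q=(3,9) nearest=1 d=4 new=(3,9) → add node 2 parent=1 cost=8
3. q=(34,24) nearest=1 d=28 new=(10,9) → add node 3 parent=1 cost=8
4. q=(28,23) nearest=3 d=18 new=(14,13) → blocked by [13,19]×[13,15], reject
5. q=(14,15) nearest=3 d=6 new=(14,13) → blocked by [13,19]×[13,15], reject
6. q=(9,7) nearest=3 d=2 new=(9,7) → add node 4 parent=3 cost=10
7. q=(17,17) nearest=3 d=8 new=(14,13) → blocked by [13,19]×[13,15], reject
8. q=(2,9) nearest=2 d=1 new=(2,9) → add node 5 parent=2 cost=9
9. q=(16,29) nearest=2 d=20 new=(7,13) → blocked by [6,10]×[11,19], reject

Node count: 6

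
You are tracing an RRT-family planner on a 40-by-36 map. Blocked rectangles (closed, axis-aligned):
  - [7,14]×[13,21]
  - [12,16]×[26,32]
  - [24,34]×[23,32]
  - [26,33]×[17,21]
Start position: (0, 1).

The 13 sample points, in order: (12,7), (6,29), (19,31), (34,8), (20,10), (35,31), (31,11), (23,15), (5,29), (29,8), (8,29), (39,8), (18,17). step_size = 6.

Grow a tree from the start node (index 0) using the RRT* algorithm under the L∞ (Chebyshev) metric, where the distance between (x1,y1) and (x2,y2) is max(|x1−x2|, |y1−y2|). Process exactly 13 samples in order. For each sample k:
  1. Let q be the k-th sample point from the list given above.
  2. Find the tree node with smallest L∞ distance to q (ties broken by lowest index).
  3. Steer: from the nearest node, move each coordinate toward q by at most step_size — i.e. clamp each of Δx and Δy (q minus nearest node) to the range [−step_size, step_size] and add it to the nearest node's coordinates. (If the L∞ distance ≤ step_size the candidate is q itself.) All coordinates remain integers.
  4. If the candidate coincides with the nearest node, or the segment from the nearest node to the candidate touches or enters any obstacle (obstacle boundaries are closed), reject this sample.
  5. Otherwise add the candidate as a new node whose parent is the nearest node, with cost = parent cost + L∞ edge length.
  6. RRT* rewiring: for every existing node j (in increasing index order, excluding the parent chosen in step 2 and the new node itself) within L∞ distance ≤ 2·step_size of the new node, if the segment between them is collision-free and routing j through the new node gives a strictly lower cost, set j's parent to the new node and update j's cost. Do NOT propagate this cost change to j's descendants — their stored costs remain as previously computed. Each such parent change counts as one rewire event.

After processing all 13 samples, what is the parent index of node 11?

Parent of node 11: 6

1. q=(12,7) nearest=0 d=12 new=(6,7) → add node 1 parent=0 cost=6
2. q=(6,29) nearest=1 d=22 new=(6,13) → add node 2 parent=1 cost=12
3. q=(19,31) nearest=2 d=18 new=(12,19) → blocked by [7,14]×[13,21], reject
4. q=(34,8) nearest=1 d=28 new=(12,8) → add node 3 parent=1 cost=12
5. q=(20,10) nearest=3 d=8 new=(18,10) → add node 4 parent=3 cost=18
6. q=(35,31) nearest=4 d=21 new=(24,16) → add node 5 parent=4 cost=24
7. q=(31,11) nearest=5 d=7 new=(30,11) → add node 6 parent=5 cost=30
8. q=(23,15) nearest=5 d=1 new=(23,15) → add node 7 parent=5 cost=25
9. q=(5,29) nearest=2 d=16 new=(5,19) → add node 8 parent=2 cost=18
10. q=(29,8) nearest=6 d=3 new=(29,8) → add node 9 parent=6 cost=33
11. q=(8,29) nearest=8 d=10 new=(8,25) → add node 10 parent=8 cost=24
12. q=(39,8) nearest=6 d=9 new=(36,8) → add node 11 parent=6 cost=36
13. q=(18,17) nearest=7 d=5 new=(18,17) → add node 12 parent=7 cost=30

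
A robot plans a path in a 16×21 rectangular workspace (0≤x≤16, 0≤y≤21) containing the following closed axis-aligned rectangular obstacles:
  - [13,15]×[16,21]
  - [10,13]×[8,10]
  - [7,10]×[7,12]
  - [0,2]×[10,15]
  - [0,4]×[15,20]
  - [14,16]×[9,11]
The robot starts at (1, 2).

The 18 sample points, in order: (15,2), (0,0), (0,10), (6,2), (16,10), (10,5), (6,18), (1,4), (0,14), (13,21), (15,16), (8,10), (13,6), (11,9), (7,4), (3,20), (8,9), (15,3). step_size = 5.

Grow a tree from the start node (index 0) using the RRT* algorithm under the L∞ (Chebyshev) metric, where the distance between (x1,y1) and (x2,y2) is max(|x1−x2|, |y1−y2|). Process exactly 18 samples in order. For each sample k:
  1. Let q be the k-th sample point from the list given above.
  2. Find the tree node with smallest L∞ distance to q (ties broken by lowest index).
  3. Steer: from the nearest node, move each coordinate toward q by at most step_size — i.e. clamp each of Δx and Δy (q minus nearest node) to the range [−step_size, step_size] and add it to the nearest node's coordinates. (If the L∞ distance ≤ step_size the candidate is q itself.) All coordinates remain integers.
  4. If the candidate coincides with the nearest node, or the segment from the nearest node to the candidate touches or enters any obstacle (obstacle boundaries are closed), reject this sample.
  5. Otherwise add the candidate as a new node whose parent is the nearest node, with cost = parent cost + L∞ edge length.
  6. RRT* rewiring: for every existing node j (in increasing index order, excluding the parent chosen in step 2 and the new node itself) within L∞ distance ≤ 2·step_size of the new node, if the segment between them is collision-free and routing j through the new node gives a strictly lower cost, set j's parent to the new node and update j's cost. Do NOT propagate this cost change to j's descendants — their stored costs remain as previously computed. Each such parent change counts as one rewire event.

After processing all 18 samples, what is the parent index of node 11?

1. q=(15,2) nearest=0 d=14 new=(6,2) → add node 1 parent=0 cost=5
2. q=(0,0) nearest=0 d=2 new=(0,0) → add node 2 parent=0 cost=2
3. q=(0,10) nearest=0 d=8 new=(0,7) → add node 3 parent=0 cost=5
4. q=(6,2) nearest=1 d=0 → coincident, reject
5. q=(16,10) nearest=1 d=10 new=(11,7) → add node 4 parent=1 cost=10
6. q=(10,5) nearest=4 d=2 new=(10,5) → add node 5 parent=4 cost=12
7. q=(6,18) nearest=3 d=11 new=(5,12) → add node 6 parent=3 cost=10
8. q=(1,4) nearest=0 d=2 new=(1,4) → add node 7 parent=0 cost=2; rewire 5→7 (11<12)
9. q=(0,14) nearest=6 d=5 new=(0,14) → blocked by [0,2]×[10,15], reject
10. q=(13,21) nearest=6 d=9 new=(10,17) → add node 8 parent=6 cost=15
11. q=(15,16) nearest=8 d=5 new=(15,16) → blocked by [13,15]×[16,21], reject
12. q=(8,10) nearest=4 d=3 new=(8,10) → blocked by [10,13]×[8,10], reject
13. q=(13,6) nearest=4 d=2 new=(13,6) → add node 9 parent=4 cost=12
14. q=(11,9) nearest=4 d=2 new=(11,9) → blocked by [10,13]×[8,10], reject
15. q=(7,4) nearest=1 d=2 new=(7,4) → add node 10 parent=1 cost=7; rewire 5→10 (10<11)
16. q=(3,20) nearest=8 d=7 new=(5,20) → add node 11 parent=8 cost=20
17. q=(8,9) nearest=4 d=3 new=(8,9) → blocked by [7,10]×[7,12], reject
18. q=(15,3) nearest=9 d=3 new=(15,3) → add node 12 parent=9 cost=15

Parent of node 11: 8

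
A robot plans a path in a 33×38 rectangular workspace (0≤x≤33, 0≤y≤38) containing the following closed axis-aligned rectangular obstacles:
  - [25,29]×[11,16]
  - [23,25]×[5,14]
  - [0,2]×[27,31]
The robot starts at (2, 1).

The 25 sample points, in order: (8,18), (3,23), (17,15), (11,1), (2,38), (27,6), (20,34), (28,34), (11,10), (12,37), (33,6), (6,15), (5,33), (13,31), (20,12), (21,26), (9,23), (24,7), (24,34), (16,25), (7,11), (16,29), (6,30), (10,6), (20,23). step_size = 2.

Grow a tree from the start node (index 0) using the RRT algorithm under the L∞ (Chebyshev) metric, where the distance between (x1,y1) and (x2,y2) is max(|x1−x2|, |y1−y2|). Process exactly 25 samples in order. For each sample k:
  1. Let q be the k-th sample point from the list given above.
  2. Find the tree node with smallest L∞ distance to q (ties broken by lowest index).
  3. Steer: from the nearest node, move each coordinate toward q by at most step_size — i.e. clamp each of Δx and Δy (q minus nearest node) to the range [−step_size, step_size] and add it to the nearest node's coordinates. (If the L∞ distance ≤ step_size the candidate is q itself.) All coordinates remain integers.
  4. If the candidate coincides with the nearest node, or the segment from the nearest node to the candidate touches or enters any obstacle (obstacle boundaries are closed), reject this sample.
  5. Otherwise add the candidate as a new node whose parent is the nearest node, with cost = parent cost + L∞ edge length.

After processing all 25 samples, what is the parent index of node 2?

Parent of node 2: 1

1. q=(8,18) nearest=0 d=17 new=(4,3) → add node 1 parent=0 cost=2
2. q=(3,23) nearest=1 d=20 new=(3,5) → add node 2 parent=1 cost=4
3. q=(17,15) nearest=1 d=13 new=(6,5) → add node 3 parent=1 cost=4
4. q=(11,1) nearest=3 d=5 new=(8,3) → add node 4 parent=3 cost=6
5. q=(2,38) nearest=2 d=33 new=(2,7) → add node 5 parent=2 cost=6
6. q=(27,6) nearest=4 d=19 new=(10,5) → add node 6 parent=4 cost=8
7. q=(20,34) nearest=5 d=27 new=(4,9) → add node 7 parent=5 cost=8
8. q=(28,34) nearest=7 d=25 new=(6,11) → add node 8 parent=7 cost=10
9. q=(11,10) nearest=3 d=5 new=(8,7) → add node 9 parent=3 cost=6
10. q=(12,37) nearest=8 d=26 new=(8,13) → add node 10 parent=8 cost=12
11. q=(33,6) nearest=6 d=23 new=(12,6) → add node 11 parent=6 cost=10
12. q=(6,15) nearest=10 d=2 new=(6,15) → add node 12 parent=10 cost=14
13. q=(5,33) nearest=12 d=18 new=(5,17) → add node 13 parent=12 cost=16
14. q=(13,31) nearest=13 d=14 new=(7,19) → add node 14 parent=13 cost=18
15. q=(20,12) nearest=11 d=8 new=(14,8) → add node 15 parent=11 cost=12
16. q=(21,26) nearest=10 d=13 new=(10,15) → add node 16 parent=10 cost=14
17. q=(9,23) nearest=14 d=4 new=(9,21) → add node 17 parent=14 cost=20
18. q=(24,7) nearest=15 d=10 new=(16,7) → add node 18 parent=15 cost=14
19. q=(24,34) nearest=17 d=15 new=(11,23) → add node 19 parent=17 cost=22
20. q=(16,25) nearest=19 d=5 new=(13,25) → add node 20 parent=19 cost=24
21. q=(7,11) nearest=8 d=1 new=(7,11) → add node 21 parent=8 cost=11
22. q=(16,29) nearest=20 d=4 new=(15,27) → add node 22 parent=20 cost=26
23. q=(6,30) nearest=19 d=7 new=(9,25) → add node 23 parent=19 cost=24
24. q=(10,6) nearest=6 d=1 new=(10,6) → add node 24 parent=6 cost=9
25. q=(20,23) nearest=22 d=5 new=(17,25) → add node 25 parent=22 cost=28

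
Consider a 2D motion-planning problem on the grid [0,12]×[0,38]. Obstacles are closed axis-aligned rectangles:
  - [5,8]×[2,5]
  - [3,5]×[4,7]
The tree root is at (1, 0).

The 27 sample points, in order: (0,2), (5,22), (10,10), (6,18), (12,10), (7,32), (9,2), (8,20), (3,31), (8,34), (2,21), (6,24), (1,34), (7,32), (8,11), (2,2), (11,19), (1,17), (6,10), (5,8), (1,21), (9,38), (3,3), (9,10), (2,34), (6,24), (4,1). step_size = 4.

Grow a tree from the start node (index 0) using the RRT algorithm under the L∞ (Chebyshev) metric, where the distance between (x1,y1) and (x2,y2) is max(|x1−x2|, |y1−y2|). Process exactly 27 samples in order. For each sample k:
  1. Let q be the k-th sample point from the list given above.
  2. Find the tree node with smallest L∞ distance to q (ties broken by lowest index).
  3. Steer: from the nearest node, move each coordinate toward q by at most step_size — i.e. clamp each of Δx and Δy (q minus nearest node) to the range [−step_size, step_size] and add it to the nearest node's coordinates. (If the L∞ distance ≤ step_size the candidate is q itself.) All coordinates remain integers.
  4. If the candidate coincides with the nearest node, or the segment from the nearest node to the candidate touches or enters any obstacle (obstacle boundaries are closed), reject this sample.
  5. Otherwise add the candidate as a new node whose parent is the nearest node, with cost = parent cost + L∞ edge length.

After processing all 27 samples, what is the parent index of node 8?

1. q=(0,2) nearest=0 d=2 new=(0,2) → add node 1 parent=0 cost=2
2. q=(5,22) nearest=1 d=20 new=(4,6) → blocked by [3,5]×[4,7], reject
3. q=(10,10) nearest=0 d=10 new=(5,4) → blocked by [5,8]×[2,5], reject
4. q=(6,18) nearest=1 d=16 new=(4,6) → blocked by [3,5]×[4,7], reject
5. q=(12,10) nearest=0 d=11 new=(5,4) → blocked by [5,8]×[2,5], reject
6. q=(7,32) nearest=1 d=30 new=(4,6) → blocked by [3,5]×[4,7], reject
7. q=(9,2) nearest=0 d=8 new=(5,2) → blocked by [5,8]×[2,5], reject
8. q=(8,20) nearest=1 d=18 new=(4,6) → blocked by [3,5]×[4,7], reject
9. q=(3,31) nearest=1 d=29 new=(3,6) → blocked by [3,5]×[4,7], reject
10. q=(8,34) nearest=1 d=32 new=(4,6) → blocked by [3,5]×[4,7], reject
11. q=(2,21) nearest=1 d=19 new=(2,6) → add node 2 parent=1 cost=6
12. q=(6,24) nearest=2 d=18 new=(6,10) → blocked by [3,5]×[4,7], reject
13. q=(1,34) nearest=2 d=28 new=(1,10) → add node 3 parent=2 cost=10
14. q=(7,32) nearest=3 d=22 new=(5,14) → add node 4 parent=3 cost=14
15. q=(8,11) nearest=4 d=3 new=(8,11) → add node 5 parent=4 cost=17
16. q=(2,2) nearest=0 d=2 new=(2,2) → add node 6 parent=0 cost=2
17. q=(11,19) nearest=4 d=6 new=(9,18) → add node 7 parent=4 cost=18
18. q=(1,17) nearest=4 d=4 new=(1,17) → add node 8 parent=4 cost=18
19. q=(6,10) nearest=5 d=2 new=(6,10) → add node 9 parent=5 cost=19
20. q=(5,8) nearest=9 d=2 new=(5,8) → add node 10 parent=9 cost=21
21. q=(1,21) nearest=8 d=4 new=(1,21) → add node 11 parent=8 cost=22
22. q=(9,38) nearest=11 d=17 new=(5,25) → add node 12 parent=11 cost=26
23. q=(3,3) nearest=6 d=1 new=(3,3) → add node 13 parent=6 cost=3
24. q=(9,10) nearest=5 d=1 new=(9,10) → add node 14 parent=5 cost=18
25. q=(2,34) nearest=12 d=9 new=(2,29) → add node 15 parent=12 cost=30
26. q=(6,24) nearest=12 d=1 new=(6,24) → add node 16 parent=12 cost=27
27. q=(4,1) nearest=6 d=2 new=(4,1) → add node 17 parent=6 cost=4

Parent of node 8: 4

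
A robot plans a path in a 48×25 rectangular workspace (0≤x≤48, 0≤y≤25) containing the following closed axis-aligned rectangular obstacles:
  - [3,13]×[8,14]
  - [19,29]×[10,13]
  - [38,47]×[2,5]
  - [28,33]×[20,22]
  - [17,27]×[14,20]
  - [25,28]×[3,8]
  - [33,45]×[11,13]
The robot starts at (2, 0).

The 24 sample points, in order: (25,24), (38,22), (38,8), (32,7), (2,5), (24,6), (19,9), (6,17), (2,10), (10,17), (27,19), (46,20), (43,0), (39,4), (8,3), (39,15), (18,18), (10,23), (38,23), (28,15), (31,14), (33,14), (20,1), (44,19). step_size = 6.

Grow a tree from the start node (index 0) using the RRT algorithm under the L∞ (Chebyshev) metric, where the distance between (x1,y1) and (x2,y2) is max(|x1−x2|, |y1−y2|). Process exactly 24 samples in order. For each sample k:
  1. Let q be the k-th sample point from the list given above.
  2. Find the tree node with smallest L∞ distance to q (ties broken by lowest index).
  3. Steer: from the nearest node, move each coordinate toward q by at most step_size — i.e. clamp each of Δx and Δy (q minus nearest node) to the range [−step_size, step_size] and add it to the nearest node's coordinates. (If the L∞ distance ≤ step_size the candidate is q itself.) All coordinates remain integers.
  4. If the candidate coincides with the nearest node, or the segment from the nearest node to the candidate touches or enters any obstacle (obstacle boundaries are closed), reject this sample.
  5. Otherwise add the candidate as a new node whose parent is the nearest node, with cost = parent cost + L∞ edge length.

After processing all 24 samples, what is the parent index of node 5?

1. q=(25,24) nearest=0 d=24 new=(8,6) → add node 1 parent=0 cost=6
2. q=(38,22) nearest=1 d=30 new=(14,12) → blocked by [3,13]×[8,14], reject
3. q=(38,8) nearest=1 d=30 new=(14,8) → add node 2 parent=1 cost=12
4. q=(32,7) nearest=2 d=18 new=(20,7) → add node 3 parent=2 cost=18
5. q=(2,5) nearest=0 d=5 new=(2,5) → add node 4 parent=0 cost=5
6. q=(24,6) nearest=3 d=4 new=(24,6) → add node 5 parent=3 cost=22
7. q=(19,9) nearest=3 d=2 new=(19,9) → add node 6 parent=3 cost=20
8. q=(6,17) nearest=2 d=9 new=(8,14) → blocked by [3,13]×[8,14], reject
9. q=(2,10) nearest=4 d=5 new=(2,10) → add node 7 parent=4 cost=10
10. q=(10,17) nearest=7 d=8 new=(8,16) → blocked by [3,13]×[8,14], reject
11. q=(27,19) nearest=6 d=10 new=(25,15) → blocked by [19,29]×[10,13], reject
12. q=(46,20) nearest=5 d=22 new=(30,12) → blocked by [19,29]×[10,13], reject
13. q=(43,0) nearest=5 d=19 new=(30,0) → blocked by [25,28]×[3,8], reject
14. q=(39,4) nearest=5 d=15 new=(30,4) → blocked by [25,28]×[3,8], reject
15. q=(8,3) nearest=1 d=3 new=(8,3) → add node 8 parent=1 cost=9
16. q=(39,15) nearest=5 d=15 new=(30,12) → blocked by [19,29]×[10,13], reject
17. q=(18,18) nearest=6 d=9 new=(18,15) → blocked by [17,27]×[14,20], reject
18. q=(10,23) nearest=7 d=13 new=(8,16) → blocked by [3,13]×[8,14], reject
19. q=(38,23) nearest=5 d=17 new=(30,12) → blocked by [19,29]×[10,13], reject
20. q=(28,15) nearest=3 d=8 new=(26,13) → blocked by [19,29]×[10,13], reject
21. q=(31,14) nearest=5 d=8 new=(30,12) → blocked by [19,29]×[10,13], reject
22. q=(33,14) nearest=5 d=9 new=(30,12) → blocked by [19,29]×[10,13], reject
23. q=(20,1) nearest=5 d=5 new=(20,1) → add node 9 parent=5 cost=27
24. q=(44,19) nearest=5 d=20 new=(30,12) → blocked by [19,29]×[10,13], reject

Parent of node 5: 3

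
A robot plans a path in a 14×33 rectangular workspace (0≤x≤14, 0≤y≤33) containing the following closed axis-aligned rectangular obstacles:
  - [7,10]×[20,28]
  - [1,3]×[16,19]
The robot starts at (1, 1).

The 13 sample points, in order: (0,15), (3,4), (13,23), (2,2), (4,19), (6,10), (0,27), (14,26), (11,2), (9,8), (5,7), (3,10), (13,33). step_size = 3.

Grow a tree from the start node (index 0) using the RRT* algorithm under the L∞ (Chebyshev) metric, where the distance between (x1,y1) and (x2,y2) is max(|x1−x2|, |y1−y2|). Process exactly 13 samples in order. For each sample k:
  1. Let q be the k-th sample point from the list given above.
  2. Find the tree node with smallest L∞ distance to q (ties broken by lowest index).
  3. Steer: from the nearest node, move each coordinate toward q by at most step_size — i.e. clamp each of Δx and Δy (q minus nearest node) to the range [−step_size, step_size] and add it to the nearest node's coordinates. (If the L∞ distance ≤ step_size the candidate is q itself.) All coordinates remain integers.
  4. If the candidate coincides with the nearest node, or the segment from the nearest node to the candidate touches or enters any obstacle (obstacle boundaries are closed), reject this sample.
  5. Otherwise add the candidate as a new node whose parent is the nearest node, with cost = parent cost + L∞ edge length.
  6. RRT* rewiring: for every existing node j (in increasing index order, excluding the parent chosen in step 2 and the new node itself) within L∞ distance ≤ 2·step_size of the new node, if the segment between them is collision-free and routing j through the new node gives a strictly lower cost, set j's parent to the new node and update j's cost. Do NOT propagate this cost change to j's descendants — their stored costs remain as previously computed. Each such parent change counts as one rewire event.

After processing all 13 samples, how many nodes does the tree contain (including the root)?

Node count: 14

1. q=(0,15) nearest=0 d=14 new=(0,4) → add node 1 parent=0 cost=3
2. q=(3,4) nearest=0 d=3 new=(3,4) → add node 2 parent=0 cost=3
3. q=(13,23) nearest=1 d=19 new=(3,7) → add node 3 parent=1 cost=6
4. q=(2,2) nearest=0 d=1 new=(2,2) → add node 4 parent=0 cost=1
5. q=(4,19) nearest=3 d=12 new=(4,10) → add node 5 parent=3 cost=9
6. q=(6,10) nearest=5 d=2 new=(6,10) → add node 6 parent=5 cost=11
7. q=(0,27) nearest=5 d=17 new=(1,13) → add node 7 parent=5 cost=12
8. q=(14,26) nearest=7 d=13 new=(4,16) → add node 8 parent=7 cost=15
9. q=(11,2) nearest=2 d=8 new=(6,2) → add node 9 parent=2 cost=6
10. q=(9,8) nearest=6 d=3 new=(9,8) → add node 10 parent=6 cost=14
11. q=(5,7) nearest=3 d=2 new=(5,7) → add node 11 parent=3 cost=8; rewire 10→11 (12<14)
12. q=(3,10) nearest=5 d=1 new=(3,10) → add node 12 parent=5 cost=10
13. q=(13,33) nearest=8 d=17 new=(7,19) → add node 13 parent=8 cost=18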